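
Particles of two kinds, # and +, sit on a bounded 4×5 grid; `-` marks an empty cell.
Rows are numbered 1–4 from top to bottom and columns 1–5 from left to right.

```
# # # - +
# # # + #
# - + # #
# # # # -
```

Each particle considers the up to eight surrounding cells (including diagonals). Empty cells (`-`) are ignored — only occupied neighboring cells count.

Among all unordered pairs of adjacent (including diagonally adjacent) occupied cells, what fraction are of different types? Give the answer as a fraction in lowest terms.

Scan each occupied cell's neighbors to the right and below (and the two forward diagonals) so each pair is counted once.
Row 1: #(1,1)–#(1,2)= #(1,1)–#(2,1)= #(1,1)–#(2,2)= #(1,2)–#(1,3)= #(1,2)–#(2,2)= #(1,2)–#(2,3)= #(1,2)–#(2,1)= #(1,3)–#(2,3)= #(1,3)–+(2,4)≠ #(1,3)–#(2,2)= +(1,5)–#(2,5)≠ +(1,5)–+(2,4)=  → 2/12 unlike.
Row 2: #(2,1)–#(2,2)= #(2,1)–#(3,1)= #(2,2)–#(2,3)= #(2,2)–+(3,3)≠ #(2,2)–#(3,1)= #(2,3)–+(2,4)≠ #(2,3)–+(3,3)≠ #(2,3)–#(3,4)= +(2,4)–#(2,5)≠ +(2,4)–#(3,4)≠ +(2,4)–#(3,5)≠ +(2,4)–+(3,3)= #(2,5)–#(3,5)= #(2,5)–#(3,4)=  → 6/14 unlike.
Row 3: #(3,1)–#(4,1)= #(3,1)–#(4,2)= +(3,3)–#(3,4)≠ +(3,3)–#(4,3)≠ +(3,3)–#(4,4)≠ +(3,3)–#(4,2)≠ #(3,4)–#(3,5)= #(3,4)–#(4,4)= #(3,4)–#(4,3)= #(3,5)–#(4,4)=  → 4/10 unlike.
Row 4: #(4,1)–#(4,2)= #(4,2)–#(4,3)= #(4,3)–#(4,4)=  → 0/3 unlike.
Total adjacent occupied pairs: 39; unlike-type pairs: 12.
12/39 reduces to 4/13.

4/13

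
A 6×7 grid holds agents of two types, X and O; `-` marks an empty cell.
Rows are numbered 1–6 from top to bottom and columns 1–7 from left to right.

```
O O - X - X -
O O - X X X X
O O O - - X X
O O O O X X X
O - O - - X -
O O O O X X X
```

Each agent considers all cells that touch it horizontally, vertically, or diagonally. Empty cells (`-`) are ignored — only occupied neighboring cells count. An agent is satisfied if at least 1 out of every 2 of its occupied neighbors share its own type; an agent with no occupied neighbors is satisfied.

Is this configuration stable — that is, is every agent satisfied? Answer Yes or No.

Yes

Row 1: (1,1)O 3/3 ok · (1,2)O 3/3 ok · (1,4)X 2/2 ok · (1,6)X 3/3 ok
Row 2: (2,1)O 5/5 ok · (2,2)O 6/6 ok · (2,4)X 2/3 ok · (2,5)X 5/5 ok · (2,6)X 5/5 ok · (2,7)X 4/4 ok
Row 3: (3,1)O 5/5 ok · (3,2)O 7/7 ok · (3,3)O 5/6 ok · (3,6)X 7/7 ok · (3,7)X 5/5 ok
Row 4: (4,1)O 4/4 ok · (4,2)O 7/7 ok · (4,3)O 5/5 ok · (4,4)O 3/4 ok · (4,5)X 3/4 ok · (4,6)X 5/5 ok · (4,7)X 4/4 ok
Row 5: (5,1)O 4/4 ok · (5,3)O 6/6 ok · (5,6)X 6/6 ok
Row 6: (6,1)O 2/2 ok · (6,2)O 4/4 ok · (6,3)O 3/3 ok · (6,4)O 2/3 ok · (6,5)X 2/3 ok · (6,6)X 3/3 ok · (6,7)X 2/2 ok
All meet the threshold, so the configuration is stable.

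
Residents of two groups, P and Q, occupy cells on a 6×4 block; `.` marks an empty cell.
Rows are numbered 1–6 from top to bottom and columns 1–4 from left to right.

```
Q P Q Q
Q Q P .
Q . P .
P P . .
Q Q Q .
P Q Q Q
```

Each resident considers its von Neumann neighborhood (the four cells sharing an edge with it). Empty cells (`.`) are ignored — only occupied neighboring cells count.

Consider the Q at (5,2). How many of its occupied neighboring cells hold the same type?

3

Occupied neighbors of (5,2): (4,2)=P, (6,2)=Q, (5,1)=Q, (5,3)=Q.
Same type (Q): 3 of 4.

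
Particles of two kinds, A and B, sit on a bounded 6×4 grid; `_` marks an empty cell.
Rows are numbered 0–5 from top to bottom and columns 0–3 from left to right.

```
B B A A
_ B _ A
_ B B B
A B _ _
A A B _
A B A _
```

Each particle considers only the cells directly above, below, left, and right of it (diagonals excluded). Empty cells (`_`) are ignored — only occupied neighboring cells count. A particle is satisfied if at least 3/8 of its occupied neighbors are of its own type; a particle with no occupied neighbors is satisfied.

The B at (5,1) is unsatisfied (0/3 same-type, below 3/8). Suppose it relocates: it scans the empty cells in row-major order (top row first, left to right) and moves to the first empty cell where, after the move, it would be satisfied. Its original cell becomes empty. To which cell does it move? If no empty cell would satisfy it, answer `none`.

Vacating (5,1). Empty cells in order:
  (1,0): 2/2 same-type → satisfied — stop here.

(1,0)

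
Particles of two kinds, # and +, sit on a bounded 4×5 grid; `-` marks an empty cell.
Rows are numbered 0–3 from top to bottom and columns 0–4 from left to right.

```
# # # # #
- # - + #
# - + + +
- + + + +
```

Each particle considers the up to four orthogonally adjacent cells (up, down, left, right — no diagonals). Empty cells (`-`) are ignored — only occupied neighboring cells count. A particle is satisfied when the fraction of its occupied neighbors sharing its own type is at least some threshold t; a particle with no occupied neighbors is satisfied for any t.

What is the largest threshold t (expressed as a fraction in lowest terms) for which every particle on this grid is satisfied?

(0,0)# 1/1
(0,1)# 3/3
(0,2)# 2/2
(0,3)# 2/3
(0,4)# 2/2
(1,1)# 1/1
(1,3)+ 1/3
(1,4)# 1/3
(2,0)# — no occupied neighbors
(2,2)+ 2/2
(2,3)+ 4/4
(2,4)+ 2/3
(3,1)+ 1/1
(3,2)+ 3/3
(3,3)+ 3/3
(3,4)+ 2/2
The smallest same-type fraction is 1/3 at (1,3), which reduces to 1/3. Any threshold above that leaves this particle unsatisfied.

1/3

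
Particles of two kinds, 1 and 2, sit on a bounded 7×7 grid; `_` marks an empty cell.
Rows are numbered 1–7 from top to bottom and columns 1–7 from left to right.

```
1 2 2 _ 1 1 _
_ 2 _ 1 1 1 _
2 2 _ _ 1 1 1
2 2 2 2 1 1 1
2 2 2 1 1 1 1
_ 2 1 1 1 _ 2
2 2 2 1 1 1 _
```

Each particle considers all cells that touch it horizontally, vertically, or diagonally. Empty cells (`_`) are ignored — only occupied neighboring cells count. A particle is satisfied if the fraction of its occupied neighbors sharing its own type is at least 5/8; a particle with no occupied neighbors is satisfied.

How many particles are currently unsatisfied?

5

Row 1: (1,1)1 0/2 unhappy · (1,2)2 2/3 ok · (1,3)2 2/3 ok · (1,5)1 4/4 ok · (1,6)1 3/3 ok
Row 2: (2,2)2 4/5 ok · (2,4)1 3/4 ok · (2,5)1 6/6 ok · (2,6)1 6/6 ok
Row 3: (3,1)2 4/4 ok · (3,2)2 5/5 ok · (3,5)1 6/7 ok · (3,6)1 7/7 ok · (3,7)1 4/4 ok
Row 4: (4,1)2 5/5 ok · (4,2)2 7/7 ok · (4,3)2 5/6 ok · (4,4)2 2/6 unhappy · (4,5)1 6/7 ok · (4,6)1 8/8 ok · (4,7)1 5/5 ok
Row 5: (5,1)2 4/4 ok · (5,2)2 6/7 ok · (5,3)2 5/8 ok · (5,4)1 5/8 ok · (5,5)1 6/7 ok · (5,6)1 6/7 ok · (5,7)1 3/4 ok
Row 6: (6,2)2 6/7 ok · (6,3)1 3/8 unhappy · (6,4)1 6/8 ok · (6,5)1 7/7 ok · (6,7)2 0/3 unhappy
Row 7: (7,1)2 2/2 ok · (7,2)2 3/4 ok · (7,3)2 2/5 unhappy · (7,4)1 4/5 ok · (7,5)1 4/4 ok · (7,6)1 2/3 ok
Unsatisfied: (1,1), (4,4), (6,3), (6,7), (7,3) — 5 in total.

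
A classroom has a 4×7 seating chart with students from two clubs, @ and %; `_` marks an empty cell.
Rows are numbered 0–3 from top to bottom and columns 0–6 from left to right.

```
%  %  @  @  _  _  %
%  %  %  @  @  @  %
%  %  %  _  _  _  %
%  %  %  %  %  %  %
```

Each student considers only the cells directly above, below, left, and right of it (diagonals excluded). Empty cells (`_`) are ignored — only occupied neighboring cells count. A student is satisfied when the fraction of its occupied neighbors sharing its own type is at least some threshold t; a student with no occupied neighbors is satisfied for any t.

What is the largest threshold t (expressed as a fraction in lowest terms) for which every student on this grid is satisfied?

1/3

(0,0)% 2/2
(0,1)% 2/3
(0,2)@ 1/3
(0,3)@ 2/2
(0,6)% 1/1
(1,0)% 3/3
(1,1)% 4/4
(1,2)% 2/4
(1,3)@ 2/3
(1,4)@ 2/2
(1,5)@ 1/2
(1,6)% 2/3
(2,0)% 3/3
(2,1)% 4/4
(2,2)% 3/3
(2,6)% 2/2
(3,0)% 2/2
(3,1)% 3/3
(3,2)% 3/3
(3,3)% 2/2
(3,4)% 2/2
(3,5)% 2/2
(3,6)% 2/2
The smallest same-type fraction is 1/3 at (0,2), which reduces to 1/3. Any threshold above that leaves this student unsatisfied.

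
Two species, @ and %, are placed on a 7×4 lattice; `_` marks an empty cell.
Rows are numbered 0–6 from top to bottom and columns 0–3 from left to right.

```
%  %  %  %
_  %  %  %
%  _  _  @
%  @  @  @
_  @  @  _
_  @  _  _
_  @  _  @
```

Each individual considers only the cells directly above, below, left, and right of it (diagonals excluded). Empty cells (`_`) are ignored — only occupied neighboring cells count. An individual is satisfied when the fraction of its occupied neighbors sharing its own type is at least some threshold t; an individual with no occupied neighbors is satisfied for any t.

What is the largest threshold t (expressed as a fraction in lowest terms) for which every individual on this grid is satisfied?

1/2

(0,0)% 1/1
(0,1)% 3/3
(0,2)% 3/3
(0,3)% 2/2
(1,1)% 2/2
(1,2)% 3/3
(1,3)% 2/3
(2,0)% 1/1
(2,3)@ 1/2
(3,0)% 1/2
(3,1)@ 2/3
(3,2)@ 3/3
(3,3)@ 2/2
(4,1)@ 3/3
(4,2)@ 2/2
(5,1)@ 2/2
(6,1)@ 1/1
(6,3)@ — no occupied neighbors
The smallest same-type fraction is 1/2 at (2,3), which reduces to 1/2. Any threshold above that leaves this individual unsatisfied.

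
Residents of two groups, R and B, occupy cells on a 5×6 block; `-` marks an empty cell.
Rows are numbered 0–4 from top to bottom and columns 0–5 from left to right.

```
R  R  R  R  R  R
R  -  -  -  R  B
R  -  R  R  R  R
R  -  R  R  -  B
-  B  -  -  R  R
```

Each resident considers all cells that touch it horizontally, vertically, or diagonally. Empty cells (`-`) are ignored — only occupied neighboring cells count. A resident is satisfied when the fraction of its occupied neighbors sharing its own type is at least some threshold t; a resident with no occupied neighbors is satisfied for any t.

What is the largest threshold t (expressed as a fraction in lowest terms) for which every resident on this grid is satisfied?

0/1

Row 0: (0,0)R 2/2 · (0,1)R 3/3 · (0,2)R 2/2 · (0,3)R 3/3 · (0,4)R 3/4 · (0,5)R 2/3
Row 1: (1,0)R 3/3 · (1,4)R 6/7 · (1,5)B 0/5
Row 2: (2,0)R 2/2 · (2,2)R 3/3 · (2,3)R 5/5 · (2,4)R 4/6 · (2,5)R 2/4
Row 3: (3,0)R 1/2 · (3,2)R 3/4 · (3,3)R 5/5 · (3,5)B 0/4
Row 4: (4,1)B 0/2 · (4,4)R 2/3 · (4,5)R 1/2
The smallest same-type fraction is 0/5 at (1,5), which reduces to 0/1. Any threshold above that leaves this resident unsatisfied.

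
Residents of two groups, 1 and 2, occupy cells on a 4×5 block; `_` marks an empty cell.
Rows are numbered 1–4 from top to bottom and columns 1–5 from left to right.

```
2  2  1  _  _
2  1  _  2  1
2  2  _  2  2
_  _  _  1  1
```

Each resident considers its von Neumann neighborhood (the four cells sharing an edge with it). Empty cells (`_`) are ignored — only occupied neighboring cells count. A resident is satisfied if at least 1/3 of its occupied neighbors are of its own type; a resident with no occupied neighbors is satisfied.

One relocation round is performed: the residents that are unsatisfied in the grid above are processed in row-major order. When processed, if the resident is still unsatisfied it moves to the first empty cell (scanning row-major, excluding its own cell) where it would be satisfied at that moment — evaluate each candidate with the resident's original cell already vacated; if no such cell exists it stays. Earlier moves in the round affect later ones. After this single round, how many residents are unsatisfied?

Initially unsatisfied (in order): (1,3), (2,2), (2,5).
  (1,3) → (1,5).
  (2,2) → (1,4).
  (2,5): now satisfied by earlier moves; stays.
Resulting grid:
2 2 _ 1 1
2 _ _ 2 1
2 2 _ 2 2
_ _ _ 1 1
All satisfied now.

0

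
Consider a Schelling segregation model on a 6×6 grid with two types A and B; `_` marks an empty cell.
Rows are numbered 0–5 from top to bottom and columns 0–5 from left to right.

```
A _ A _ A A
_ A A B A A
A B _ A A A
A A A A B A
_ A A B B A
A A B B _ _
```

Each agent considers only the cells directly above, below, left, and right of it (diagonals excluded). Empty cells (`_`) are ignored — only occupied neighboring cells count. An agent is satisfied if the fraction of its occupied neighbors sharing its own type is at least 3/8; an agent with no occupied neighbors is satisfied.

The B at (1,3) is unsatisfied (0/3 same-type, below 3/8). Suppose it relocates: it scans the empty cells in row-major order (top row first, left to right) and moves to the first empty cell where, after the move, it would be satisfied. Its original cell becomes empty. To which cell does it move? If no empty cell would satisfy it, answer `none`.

Vacating (1,3). Empty cells in order:
  (0,1): 0/3 same-type → still unsatisfied.
  (0,3): 0/2 same-type → still unsatisfied.
  (1,0): 0/3 same-type → still unsatisfied.
  (2,2): 1/4 same-type → still unsatisfied.
  (4,0): 0/3 same-type → still unsatisfied.
  (5,4): 2/2 same-type → satisfied — stop here.

(5,4)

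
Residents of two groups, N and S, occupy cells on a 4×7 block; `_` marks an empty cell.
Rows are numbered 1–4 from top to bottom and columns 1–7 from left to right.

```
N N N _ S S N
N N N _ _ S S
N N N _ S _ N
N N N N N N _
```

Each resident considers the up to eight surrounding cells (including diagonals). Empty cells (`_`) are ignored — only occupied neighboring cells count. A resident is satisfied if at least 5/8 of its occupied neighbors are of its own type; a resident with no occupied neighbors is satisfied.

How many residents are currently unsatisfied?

4

(1,1)N 3/3 satisfied
(1,2)N 5/5 satisfied
(1,3)N 3/3 satisfied
(1,5)S 2/2 satisfied
(1,6)S 3/4 satisfied
(1,7)N 0/3 not
(2,1)N 5/5 satisfied
(2,2)N 8/8 satisfied
(2,3)N 5/5 satisfied
(2,6)S 4/6 satisfied
(2,7)S 2/4 not
(3,1)N 5/5 satisfied
(3,2)N 8/8 satisfied
(3,3)N 6/6 satisfied
(3,5)S 1/4 not
(3,7)N 1/3 not
(4,1)N 3/3 satisfied
(4,2)N 5/5 satisfied
(4,3)N 4/4 satisfied
(4,4)N 3/4 satisfied
(4,5)N 2/3 satisfied
(4,6)N 2/3 satisfied
Unsatisfied: (1,7), (2,7), (3,5), (3,7) — 4 in total.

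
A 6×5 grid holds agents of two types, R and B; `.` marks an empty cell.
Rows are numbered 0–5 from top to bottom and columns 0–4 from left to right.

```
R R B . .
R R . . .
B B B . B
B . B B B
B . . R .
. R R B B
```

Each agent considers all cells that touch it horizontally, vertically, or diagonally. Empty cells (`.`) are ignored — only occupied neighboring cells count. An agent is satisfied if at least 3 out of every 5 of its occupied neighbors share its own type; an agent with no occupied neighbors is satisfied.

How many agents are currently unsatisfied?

Row 0: (0,0)R 3/3 ✓ · (0,1)R 3/4 ✓ · (0,2)B 0/2 ✗
Row 1: (1,0)R 3/5 ✓ · (1,1)R 3/7 ✗
Row 2: (2,0)B 2/4 ✗ · (2,1)B 4/6 ✓ · (2,2)B 3/4 ✓ · (2,4)B 2/2 ✓
Row 3: (3,0)B 3/3 ✓ · (3,2)B 3/4 ✓ · (3,3)B 4/5 ✓ · (3,4)B 2/3 ✓
Row 4: (4,0)B 1/2 ✗ · (4,3)R 1/6 ✗
Row 5: (5,1)R 1/2 ✗ · (5,2)R 2/3 ✓ · (5,3)B 1/3 ✗ · (5,4)B 1/2 ✗
Unsatisfied: (0,2), (1,1), (2,0), (4,0), (4,3), (5,1), (5,3), (5,4) — 8 in total.

8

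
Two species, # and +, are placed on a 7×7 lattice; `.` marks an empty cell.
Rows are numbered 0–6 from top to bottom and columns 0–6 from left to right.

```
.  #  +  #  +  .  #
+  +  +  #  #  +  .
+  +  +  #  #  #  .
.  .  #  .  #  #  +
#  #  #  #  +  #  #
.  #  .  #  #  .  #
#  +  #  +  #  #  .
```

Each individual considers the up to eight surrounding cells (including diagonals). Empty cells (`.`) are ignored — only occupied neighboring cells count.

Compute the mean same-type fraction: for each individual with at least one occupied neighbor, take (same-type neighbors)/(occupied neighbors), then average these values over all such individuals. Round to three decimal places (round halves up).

0.597

(0,1)# 0/4
(0,2)+ 2/5
(0,3)# 2/5
(0,4)+ 1/4
(0,6)# 0/1
(1,0)+ 3/4
(1,1)+ 6/7
(1,2)+ 4/8
(1,3)# 4/8
(1,4)# 5/7
(1,5)+ 1/5
(2,0)+ 3/3
(2,1)+ 5/6
(2,2)+ 3/6
(2,3)# 5/7
(2,4)# 6/7
(2,5)# 4/6
(3,2)# 4/6
(3,4)# 6/7
(3,5)# 5/7
(3,6)+ 0/4
(4,0)# 2/2
(4,1)# 4/4
(4,2)# 5/5
(4,3)# 5/6
(4,4)+ 0/6
(4,5)# 5/7
(4,6)# 3/4
(5,1)# 5/6
(5,3)# 5/7
(5,4)# 5/7
(5,6)# 3/3
(6,0)# 1/2
(6,1)+ 0/3
(6,2)# 2/4
(6,3)+ 0/4
(6,4)# 3/4
(6,5)# 3/3
Sum over 38 individuals: 0/4 + 2/5 + 2/5 + 1/4 + 0/1 + 3/4 + 6/7 + 4/8 + 4/8 + 5/7 + 1/5 + 3/3 + 5/6 + 3/6 + 5/7 + 6/7 + 4/6 + 4/6 + 6/7 + 5/7 + 0/4 + 2/2 + 4/4 + 5/5 + 5/6 + 0/6 + 5/7 + 3/4 + 5/6 + 5/7 + 5/7 + 3/3 + 1/2 + 0/3 + 2/4 + 0/4 + 3/4 + 3/3 = 953/42; mean = 953/42 ÷ 38 = 953/1596 = 0.597117… → 0.597.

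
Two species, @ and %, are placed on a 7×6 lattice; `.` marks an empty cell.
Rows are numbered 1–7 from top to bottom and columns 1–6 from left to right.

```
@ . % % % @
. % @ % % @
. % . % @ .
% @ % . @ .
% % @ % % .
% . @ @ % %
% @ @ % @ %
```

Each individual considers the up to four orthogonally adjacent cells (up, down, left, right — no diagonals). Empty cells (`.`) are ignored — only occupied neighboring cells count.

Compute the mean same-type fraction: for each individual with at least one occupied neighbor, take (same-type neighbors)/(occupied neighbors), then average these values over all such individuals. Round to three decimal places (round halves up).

Row 1: (1,1)@ — no occupied neighbors · (1,3)% 1/2 · (1,4)% 3/3 · (1,5)% 2/3 · (1,6)@ 1/2
Row 2: (2,2)% 1/2 · (2,3)@ 0/3 · (2,4)% 3/4 · (2,5)% 2/4 · (2,6)@ 1/2
Row 3: (3,2)% 1/2 · (3,4)% 1/2 · (3,5)@ 1/3
Row 4: (4,1)% 1/2 · (4,2)@ 0/4 · (4,3)% 0/2 · (4,5)@ 1/2
Row 5: (5,1)% 3/3 · (5,2)% 1/3 · (5,3)@ 1/4 · (5,4)% 1/3 · (5,5)% 2/3
Row 6: (6,1)% 2/2 · (6,3)@ 3/3 · (6,4)@ 1/4 · (6,5)% 2/4 · (6,6)% 2/2
Row 7: (7,1)% 1/2 · (7,2)@ 1/2 · (7,3)@ 2/3 · (7,4)% 0/3 · (7,5)@ 0/3 · (7,6)% 1/2
Sum over 32 individuals: 1/2 + 3/3 + 2/3 + 1/2 + 1/2 + 0/3 + 3/4 + 2/4 + 1/2 + 1/2 + 1/2 + 1/3 + 1/2 + 0/4 + 0/2 + 1/2 + 3/3 + 1/3 + 1/4 + 1/3 + 2/3 + 2/2 + 3/3 + 1/4 + 2/4 + 2/2 + 1/2 + 1/2 + 2/3 + 0/3 + 0/3 + 1/2 = 63/4; mean = 63/4 ÷ 32 = 63/128 = 0.492187… → 0.492.

0.492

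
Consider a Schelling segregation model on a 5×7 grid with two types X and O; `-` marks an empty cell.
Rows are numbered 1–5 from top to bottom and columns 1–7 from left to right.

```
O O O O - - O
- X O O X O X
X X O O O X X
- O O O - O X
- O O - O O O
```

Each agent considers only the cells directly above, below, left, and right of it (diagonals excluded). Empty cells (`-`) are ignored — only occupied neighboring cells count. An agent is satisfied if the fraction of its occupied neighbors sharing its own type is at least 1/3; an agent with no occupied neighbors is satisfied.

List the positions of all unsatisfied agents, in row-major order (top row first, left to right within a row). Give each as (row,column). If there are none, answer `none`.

(1,7), (2,5), (2,6), (3,6)

(1,1)O 1/1 ✓
(1,2)O 2/3 ✓
(1,3)O 3/3 ✓
(1,4)O 2/2 ✓
(1,7)O 0/1 ✗
(2,2)X 1/3 ✓
(2,3)O 3/4 ✓
(2,4)O 3/4 ✓
(2,5)X 0/3 ✗
(2,6)O 0/3 ✗
(2,7)X 1/3 ✓
(3,1)X 1/1 ✓
(3,2)X 2/4 ✓
(3,3)O 3/4 ✓
(3,4)O 4/4 ✓
(3,5)O 1/3 ✓
(3,6)X 1/4 ✗
(3,7)X 3/3 ✓
(4,2)O 2/3 ✓
(4,3)O 4/4 ✓
(4,4)O 2/2 ✓
(4,6)O 1/3 ✓
(4,7)X 1/3 ✓
(5,2)O 2/2 ✓
(5,3)O 2/2 ✓
(5,5)O 1/1 ✓
(5,6)O 3/3 ✓
(5,7)O 1/2 ✓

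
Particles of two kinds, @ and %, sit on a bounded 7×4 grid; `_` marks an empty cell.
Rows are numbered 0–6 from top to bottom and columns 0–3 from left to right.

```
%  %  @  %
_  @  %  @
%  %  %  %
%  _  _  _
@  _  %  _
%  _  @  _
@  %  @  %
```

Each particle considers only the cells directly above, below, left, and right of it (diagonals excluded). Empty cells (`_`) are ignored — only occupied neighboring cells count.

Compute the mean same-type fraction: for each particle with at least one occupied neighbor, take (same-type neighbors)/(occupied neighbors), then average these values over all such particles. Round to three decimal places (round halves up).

Row 0: (0,0)% 1/1 · (0,1)% 1/3 · (0,2)@ 0/3 · (0,3)% 0/2
Row 1: (1,1)@ 0/3 · (1,2)% 1/4 · (1,3)@ 0/3
Row 2: (2,0)% 2/2 · (2,1)% 2/3 · (2,2)% 3/3 · (2,3)% 1/2
Row 3: (3,0)% 1/2
Row 4: (4,0)@ 0/2 · (4,2)% 0/1
Row 5: (5,0)% 0/2 · (5,2)@ 1/2
Row 6: (6,0)@ 0/2 · (6,1)% 0/2 · (6,2)@ 1/3 · (6,3)% 0/1
Sum over 20 particles: 1/1 + 1/3 + 0/3 + 0/2 + 0/3 + 1/4 + 0/3 + 2/2 + 2/3 + 3/3 + 1/2 + 1/2 + 0/2 + 0/1 + 0/2 + 1/2 + 0/2 + 0/2 + 1/3 + 0/1 = 73/12; mean = 73/12 ÷ 20 = 73/240 = 0.304166… → 0.304.

0.304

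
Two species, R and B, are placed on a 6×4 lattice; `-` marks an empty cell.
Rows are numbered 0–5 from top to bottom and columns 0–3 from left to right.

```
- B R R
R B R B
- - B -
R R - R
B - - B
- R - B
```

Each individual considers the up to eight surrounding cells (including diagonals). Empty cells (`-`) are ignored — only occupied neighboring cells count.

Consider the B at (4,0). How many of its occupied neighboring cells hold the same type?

Occupied neighbors of (4,0): (3,0)=R, (3,1)=R, (5,1)=R.
Same type (B): 0 of 3.

0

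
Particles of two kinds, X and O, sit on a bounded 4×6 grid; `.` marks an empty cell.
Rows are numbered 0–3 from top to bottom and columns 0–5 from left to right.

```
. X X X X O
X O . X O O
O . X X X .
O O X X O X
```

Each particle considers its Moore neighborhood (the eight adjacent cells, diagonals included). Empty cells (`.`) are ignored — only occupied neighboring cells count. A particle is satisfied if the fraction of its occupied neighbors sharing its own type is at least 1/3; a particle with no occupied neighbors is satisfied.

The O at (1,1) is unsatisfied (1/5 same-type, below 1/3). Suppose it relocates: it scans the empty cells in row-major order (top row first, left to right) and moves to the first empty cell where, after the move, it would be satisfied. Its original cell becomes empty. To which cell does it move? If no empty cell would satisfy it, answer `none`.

Vacating (1,1). Empty cells in order:
  (0,0): 0/2 same-type → still unsatisfied.
  (1,2): 0/6 same-type → still unsatisfied.
  (2,1): 3/6 same-type → satisfied — stop here.

(2,1)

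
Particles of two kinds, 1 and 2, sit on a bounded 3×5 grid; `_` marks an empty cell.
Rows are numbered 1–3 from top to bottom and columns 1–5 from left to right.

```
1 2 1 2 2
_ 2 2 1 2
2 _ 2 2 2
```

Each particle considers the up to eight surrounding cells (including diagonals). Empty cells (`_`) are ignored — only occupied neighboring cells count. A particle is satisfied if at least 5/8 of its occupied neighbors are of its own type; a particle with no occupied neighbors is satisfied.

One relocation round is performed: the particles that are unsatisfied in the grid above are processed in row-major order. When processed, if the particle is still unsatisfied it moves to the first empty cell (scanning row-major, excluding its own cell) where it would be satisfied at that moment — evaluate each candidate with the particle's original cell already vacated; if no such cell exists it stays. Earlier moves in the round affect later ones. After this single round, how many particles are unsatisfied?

Initially unsatisfied (in order): (1,1), (1,2), (1,3), (1,4), (2,4).
  (1,1): no empty cell satisfies it; stays.
  (1,2) → (2,1).
  (1,3): no empty cell satisfies it; stays.
  (1,4) → (3,2).
  (2,4): no empty cell satisfies it; stays.
Resulting grid:
1 _ 1 _ 2
2 2 2 1 2
2 2 2 2 2
Unsatisfied now: (1,1), (1,3), (1,5), (2,4).

4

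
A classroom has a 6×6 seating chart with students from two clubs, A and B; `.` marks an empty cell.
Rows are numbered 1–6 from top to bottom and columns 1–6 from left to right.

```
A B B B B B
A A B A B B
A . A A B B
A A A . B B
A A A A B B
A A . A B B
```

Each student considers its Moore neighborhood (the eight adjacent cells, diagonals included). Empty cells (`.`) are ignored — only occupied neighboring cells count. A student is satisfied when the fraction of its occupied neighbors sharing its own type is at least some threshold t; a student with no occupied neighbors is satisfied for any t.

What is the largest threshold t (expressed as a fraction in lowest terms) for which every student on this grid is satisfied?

Row 1: (1,1)A 2/3 · (1,2)B 2/5 · (1,3)B 3/5 · (1,4)B 4/5 · (1,5)B 4/5 · (1,6)B 3/3
Row 2: (2,1)A 3/4 · (2,2)A 4/7 · (2,3)B 3/7 · (2,4)A 2/8 · (2,5)B 6/8 · (2,6)B 5/5
Row 3: (3,1)A 4/4 · (3,3)A 5/6 · (3,4)A 3/7 · (3,5)B 5/7 · (3,6)B 5/5
Row 4: (4,1)A 4/4 · (4,2)A 7/7 · (4,3)A 6/6 · (4,5)B 5/7 · (4,6)B 5/5
Row 5: (5,1)A 5/5 · (5,2)A 7/7 · (5,3)A 6/6 · (5,4)A 3/6 · (5,5)B 5/7 · (5,6)B 5/5
Row 6: (6,1)A 3/3 · (6,2)A 4/4 · (6,4)A 2/4 · (6,5)B 3/5 · (6,6)B 3/3
The smallest same-type fraction is 2/8 at (2,4), which reduces to 1/4. Any threshold above that leaves this student unsatisfied.

1/4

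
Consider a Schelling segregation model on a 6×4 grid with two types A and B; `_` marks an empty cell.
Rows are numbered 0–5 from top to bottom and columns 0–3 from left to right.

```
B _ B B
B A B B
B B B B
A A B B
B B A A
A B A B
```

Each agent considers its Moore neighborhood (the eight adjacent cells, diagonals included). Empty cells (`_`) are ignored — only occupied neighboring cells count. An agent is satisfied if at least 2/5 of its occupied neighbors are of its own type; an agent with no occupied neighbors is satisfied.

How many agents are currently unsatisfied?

Row 0: (0,0)B 1/2 satisfied · (0,2)B 3/4 satisfied · (0,3)B 3/3 satisfied
Row 1: (1,0)B 3/4 satisfied · (1,1)A 0/7 not · (1,2)B 6/7 satisfied · (1,3)B 5/5 satisfied
Row 2: (2,0)B 2/5 satisfied · (2,1)B 5/8 satisfied · (2,2)B 6/8 satisfied · (2,3)B 5/5 satisfied
Row 3: (3,0)A 1/5 not · (3,1)A 2/8 not · (3,2)B 5/8 satisfied · (3,3)B 3/5 satisfied
Row 4: (4,0)B 2/5 satisfied · (4,1)B 3/8 not · (4,2)A 3/8 not · (4,3)A 2/5 satisfied
Row 5: (5,0)A 0/3 not · (5,1)B 2/5 satisfied · (5,2)A 2/5 satisfied · (5,3)B 0/3 not
Unsatisfied: (1,1), (3,0), (3,1), (4,1), (4,2), (5,0), (5,3) — 7 in total.

7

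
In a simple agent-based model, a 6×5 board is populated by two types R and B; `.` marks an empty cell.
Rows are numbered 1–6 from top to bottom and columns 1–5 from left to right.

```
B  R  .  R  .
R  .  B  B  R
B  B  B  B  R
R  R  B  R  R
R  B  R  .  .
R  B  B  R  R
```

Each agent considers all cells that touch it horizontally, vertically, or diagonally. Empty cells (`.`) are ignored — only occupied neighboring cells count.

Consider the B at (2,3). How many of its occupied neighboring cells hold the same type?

4

Occupied neighbors of (2,3): (1,2)=R, (1,4)=R, (2,4)=B, (3,2)=B, (3,3)=B, (3,4)=B.
Same type (B): 4 of 6.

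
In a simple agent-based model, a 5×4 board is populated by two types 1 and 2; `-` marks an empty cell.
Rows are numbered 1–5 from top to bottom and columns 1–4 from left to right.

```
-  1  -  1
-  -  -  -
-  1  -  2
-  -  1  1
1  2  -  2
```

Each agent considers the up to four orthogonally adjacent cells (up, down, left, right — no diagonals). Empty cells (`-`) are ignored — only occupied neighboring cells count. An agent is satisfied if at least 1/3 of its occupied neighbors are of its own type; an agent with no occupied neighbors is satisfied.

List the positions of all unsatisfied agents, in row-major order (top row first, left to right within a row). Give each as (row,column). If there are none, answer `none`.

(3,4), (5,1), (5,2), (5,4)

Row 1: (1,2)1 0/0 ✓ · (1,4)1 0/0 ✓
Row 3: (3,2)1 0/0 ✓ · (3,4)2 0/1 ✗
Row 4: (4,3)1 1/1 ✓ · (4,4)1 1/3 ✓
Row 5: (5,1)1 0/1 ✗ · (5,2)2 0/1 ✗ · (5,4)2 0/1 ✗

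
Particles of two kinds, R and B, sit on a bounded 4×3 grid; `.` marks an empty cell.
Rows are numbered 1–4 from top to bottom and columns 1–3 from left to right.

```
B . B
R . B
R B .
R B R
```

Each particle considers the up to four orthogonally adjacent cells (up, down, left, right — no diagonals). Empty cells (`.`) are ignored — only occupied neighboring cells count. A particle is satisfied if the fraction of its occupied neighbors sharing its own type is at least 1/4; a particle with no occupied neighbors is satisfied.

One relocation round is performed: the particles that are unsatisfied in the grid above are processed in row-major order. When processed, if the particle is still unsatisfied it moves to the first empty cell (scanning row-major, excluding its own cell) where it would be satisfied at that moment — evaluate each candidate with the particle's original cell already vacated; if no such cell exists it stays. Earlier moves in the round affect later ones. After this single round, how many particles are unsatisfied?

0

Initially unsatisfied (in order): (1,1), (4,3).
  (1,1) → (1,2).
  (4,3) → (1,1).
Resulting grid:
R B B
R . B
R B .
R B .
All satisfied now.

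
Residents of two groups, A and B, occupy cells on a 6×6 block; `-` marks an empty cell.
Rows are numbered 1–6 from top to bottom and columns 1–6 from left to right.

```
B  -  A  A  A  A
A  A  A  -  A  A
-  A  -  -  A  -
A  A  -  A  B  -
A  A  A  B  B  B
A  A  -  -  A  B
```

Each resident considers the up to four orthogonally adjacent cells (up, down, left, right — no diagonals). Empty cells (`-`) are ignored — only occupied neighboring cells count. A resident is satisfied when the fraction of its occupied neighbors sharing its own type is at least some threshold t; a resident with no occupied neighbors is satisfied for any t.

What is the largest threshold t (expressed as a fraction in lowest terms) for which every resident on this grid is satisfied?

0/1

(1,1)B 0/1
(1,3)A 2/2
(1,4)A 2/2
(1,5)A 3/3
(1,6)A 2/2
(2,1)A 1/2
(2,2)A 3/3
(2,3)A 2/2
(2,5)A 3/3
(2,6)A 2/2
(3,2)A 2/2
(3,5)A 1/2
(4,1)A 2/2
(4,2)A 3/3
(4,4)A 0/2
(4,5)B 1/3
(5,1)A 3/3
(5,2)A 4/4
(5,3)A 1/2
(5,4)B 1/3
(5,5)B 3/4
(5,6)B 2/2
(6,1)A 2/2
(6,2)A 2/2
(6,5)A 0/2
(6,6)B 1/2
The smallest same-type fraction is 0/1 at (1,1), which reduces to 0/1. Any threshold above that leaves this resident unsatisfied.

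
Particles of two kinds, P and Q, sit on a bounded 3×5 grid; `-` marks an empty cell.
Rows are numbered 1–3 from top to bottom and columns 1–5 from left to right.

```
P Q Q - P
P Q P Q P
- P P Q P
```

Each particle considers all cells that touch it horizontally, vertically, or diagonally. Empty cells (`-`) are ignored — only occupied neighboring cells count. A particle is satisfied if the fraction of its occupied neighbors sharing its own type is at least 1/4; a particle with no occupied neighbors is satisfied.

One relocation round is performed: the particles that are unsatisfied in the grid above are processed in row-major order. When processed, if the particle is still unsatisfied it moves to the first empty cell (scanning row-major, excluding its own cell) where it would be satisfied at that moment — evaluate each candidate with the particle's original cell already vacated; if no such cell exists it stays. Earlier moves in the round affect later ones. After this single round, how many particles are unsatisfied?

Initially unsatisfied (in order): (3,4).
  (3,4) → (1,4).
Resulting grid:
P Q Q Q P
P Q P Q P
- P P - P
All satisfied now.

0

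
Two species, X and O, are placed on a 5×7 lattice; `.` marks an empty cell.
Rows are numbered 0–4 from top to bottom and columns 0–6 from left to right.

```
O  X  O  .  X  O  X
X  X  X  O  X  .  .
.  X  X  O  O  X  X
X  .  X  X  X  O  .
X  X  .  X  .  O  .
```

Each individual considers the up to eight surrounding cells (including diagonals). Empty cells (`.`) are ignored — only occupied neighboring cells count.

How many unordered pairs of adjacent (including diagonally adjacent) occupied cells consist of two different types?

Scan each occupied cell's neighbors to the right and below (and the two forward diagonals) so each pair is counted once.
Row 0: O(0,0)–X(0,1)≠ O(0,0)–X(1,0)≠ O(0,0)–X(1,1)≠ X(0,1)–O(0,2)≠ X(0,1)–X(1,1)= X(0,1)–X(1,2)= X(0,1)–X(1,0)= O(0,2)–X(1,2)≠ O(0,2)–O(1,3)= O(0,2)–X(1,1)≠ X(0,4)–O(0,5)≠ X(0,4)–X(1,4)= X(0,4)–O(1,3)≠ O(0,5)–X(0,6)≠ O(0,5)–X(1,4)≠  → 10/15 unlike.
Row 1: X(1,0)–X(1,1)= X(1,0)–X(2,1)= X(1,1)–X(1,2)= X(1,1)–X(2,1)= X(1,1)–X(2,2)= X(1,2)–O(1,3)≠ X(1,2)–X(2,2)= X(1,2)–O(2,3)≠ X(1,2)–X(2,1)= O(1,3)–X(1,4)≠ O(1,3)–O(2,3)= O(1,3)–O(2,4)= O(1,3)–X(2,2)≠ X(1,4)–O(2,4)≠ X(1,4)–X(2,5)= X(1,4)–O(2,3)≠  → 6/16 unlike.
Row 2: X(2,1)–X(2,2)= X(2,1)–X(3,2)= X(2,1)–X(3,0)= X(2,2)–O(2,3)≠ X(2,2)–X(3,2)= X(2,2)–X(3,3)= O(2,3)–O(2,4)= O(2,3)–X(3,3)≠ O(2,3)–X(3,4)≠ O(2,3)–X(3,2)≠ O(2,4)–X(2,5)≠ O(2,4)–X(3,4)≠ O(2,4)–O(3,5)= O(2,4)–X(3,3)≠ X(2,5)–X(2,6)= X(2,5)–O(3,5)≠ X(2,5)–X(3,4)= X(2,6)–O(3,5)≠  → 9/18 unlike.
Row 3: X(3,0)–X(4,0)= X(3,0)–X(4,1)= X(3,2)–X(3,3)= X(3,2)–X(4,3)= X(3,2)–X(4,1)= X(3,3)–X(3,4)= X(3,3)–X(4,3)= X(3,4)–O(3,5)≠ X(3,4)–O(4,5)≠ X(3,4)–X(4,3)= O(3,5)–O(4,5)=  → 2/11 unlike.
Row 4: X(4,0)–X(4,1)=  → 0/1 unlike.
Total adjacent occupied pairs: 61; unlike-type pairs: 27.

27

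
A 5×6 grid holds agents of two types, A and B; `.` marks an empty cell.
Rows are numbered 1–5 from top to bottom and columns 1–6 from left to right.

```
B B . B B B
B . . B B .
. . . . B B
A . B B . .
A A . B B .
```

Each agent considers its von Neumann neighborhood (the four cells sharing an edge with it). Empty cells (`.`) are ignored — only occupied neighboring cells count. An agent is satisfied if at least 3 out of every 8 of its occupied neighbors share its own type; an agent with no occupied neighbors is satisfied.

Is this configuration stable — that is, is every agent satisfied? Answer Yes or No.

(1,1)B 2/2 ✓
(1,2)B 1/1 ✓
(1,4)B 2/2 ✓
(1,5)B 3/3 ✓
(1,6)B 1/1 ✓
(2,1)B 1/1 ✓
(2,4)B 2/2 ✓
(2,5)B 3/3 ✓
(3,5)B 2/2 ✓
(3,6)B 1/1 ✓
(4,1)A 1/1 ✓
(4,3)B 1/1 ✓
(4,4)B 2/2 ✓
(5,1)A 2/2 ✓
(5,2)A 1/1 ✓
(5,4)B 2/2 ✓
(5,5)B 1/1 ✓
All meet the threshold, so the configuration is stable.

Yes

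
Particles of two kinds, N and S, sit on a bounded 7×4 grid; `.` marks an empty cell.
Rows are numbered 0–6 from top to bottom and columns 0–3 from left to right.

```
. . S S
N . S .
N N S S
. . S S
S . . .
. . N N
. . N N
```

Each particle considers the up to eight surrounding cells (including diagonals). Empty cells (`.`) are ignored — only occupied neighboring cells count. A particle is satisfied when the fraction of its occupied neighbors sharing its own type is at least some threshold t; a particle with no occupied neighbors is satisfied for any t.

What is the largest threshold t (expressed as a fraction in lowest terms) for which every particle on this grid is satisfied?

Row 0: (0,2)S 2/2 · (0,3)S 2/2
Row 1: (1,0)N 2/2 · (1,2)S 4/5
Row 2: (2,0)N 2/2 · (2,1)N 2/5 · (2,2)S 4/5 · (2,3)S 4/4
Row 3: (3,2)S 3/4 · (3,3)S 3/3
Row 4: (4,0)S — no occupied neighbors
Row 5: (5,2)N 3/3 · (5,3)N 3/3
Row 6: (6,2)N 3/3 · (6,3)N 3/3
The smallest same-type fraction is 2/5 at (2,1), which reduces to 2/5. Any threshold above that leaves this particle unsatisfied.

2/5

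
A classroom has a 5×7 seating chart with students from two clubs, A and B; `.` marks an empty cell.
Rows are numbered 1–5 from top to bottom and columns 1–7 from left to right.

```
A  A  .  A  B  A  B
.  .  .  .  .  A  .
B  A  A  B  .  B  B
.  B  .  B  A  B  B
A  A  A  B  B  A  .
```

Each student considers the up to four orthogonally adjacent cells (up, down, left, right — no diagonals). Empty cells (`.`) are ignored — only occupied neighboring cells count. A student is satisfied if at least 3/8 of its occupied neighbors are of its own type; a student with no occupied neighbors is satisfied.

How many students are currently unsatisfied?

Row 1: (1,1)A 1/1 satisfied · (1,2)A 1/1 satisfied · (1,4)A 0/1 not · (1,5)B 0/2 not · (1,6)A 1/3 not · (1,7)B 0/1 not
Row 2: (2,6)A 1/2 satisfied
Row 3: (3,1)B 0/1 not · (3,2)A 1/3 not · (3,3)A 1/2 satisfied · (3,4)B 1/2 satisfied · (3,6)B 2/3 satisfied · (3,7)B 2/2 satisfied
Row 4: (4,2)B 0/2 not · (4,4)B 2/3 satisfied · (4,5)A 0/3 not · (4,6)B 2/4 satisfied · (4,7)B 2/2 satisfied
Row 5: (5,1)A 1/1 satisfied · (5,2)A 2/3 satisfied · (5,3)A 1/2 satisfied · (5,4)B 2/3 satisfied · (5,5)B 1/3 not · (5,6)A 0/2 not
Unsatisfied: (1,4), (1,5), (1,6), (1,7), (3,1), (3,2), (4,2), (4,5), (5,5), (5,6) — 10 in total.

10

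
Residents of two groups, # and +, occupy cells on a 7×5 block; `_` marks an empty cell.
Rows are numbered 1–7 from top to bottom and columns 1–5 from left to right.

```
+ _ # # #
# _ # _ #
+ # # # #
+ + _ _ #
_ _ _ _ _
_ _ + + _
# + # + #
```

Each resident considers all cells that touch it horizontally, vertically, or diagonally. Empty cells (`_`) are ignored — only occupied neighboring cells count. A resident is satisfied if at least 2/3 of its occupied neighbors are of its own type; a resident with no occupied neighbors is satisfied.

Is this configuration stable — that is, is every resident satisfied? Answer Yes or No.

No

(1,1)+ 0/1 not
(1,3)# 2/2 satisfied
(1,4)# 4/4 satisfied
(1,5)# 2/2 satisfied
(2,1)# 1/3 not
(2,3)# 5/5 satisfied
(2,5)# 4/4 satisfied
(3,1)+ 2/4 not
(3,2)# 3/6 not
(3,3)# 3/4 satisfied
(3,4)# 5/5 satisfied
(3,5)# 3/3 satisfied
(4,1)+ 2/3 satisfied
(4,2)+ 2/4 not
(4,5)# 2/2 satisfied
(6,3)+ 3/4 satisfied
(6,4)+ 2/4 not
(7,1)# 0/1 not
(7,2)+ 1/3 not
(7,3)# 0/4 not
(7,4)+ 2/4 not
(7,5)# 0/2 not
For instance (1,1) has only 0/1 same-type neighbors, below 2/3.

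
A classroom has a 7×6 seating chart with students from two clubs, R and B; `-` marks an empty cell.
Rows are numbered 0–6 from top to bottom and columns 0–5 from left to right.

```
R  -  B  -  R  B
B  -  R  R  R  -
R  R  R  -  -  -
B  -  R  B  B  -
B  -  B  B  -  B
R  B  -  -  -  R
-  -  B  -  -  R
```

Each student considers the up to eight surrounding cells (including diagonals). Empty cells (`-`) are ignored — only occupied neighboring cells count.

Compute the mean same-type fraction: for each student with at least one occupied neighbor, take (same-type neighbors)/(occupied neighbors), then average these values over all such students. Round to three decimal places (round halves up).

(0,0)R 0/1
(0,2)B 0/2
(0,4)R 2/3
(0,5)B 0/2
(1,0)B 0/3
(1,2)R 3/4
(1,3)R 4/5
(1,4)R 2/3
(2,0)R 1/3
(2,1)R 4/6
(2,2)R 4/5
(3,0)B 1/3
(3,2)R 2/5
(3,3)B 3/5
(3,4)B 3/3
(4,0)B 2/3
(4,2)B 3/4
(4,3)B 3/4
(4,5)B 1/2
(5,0)R 0/2
(5,1)B 3/4
(5,5)R 1/2
(6,2)B 1/1
(6,5)R 1/1
Sum over 24 students: 0/1 + 0/2 + 2/3 + 0/2 + 0/3 + 3/4 + 4/5 + 2/3 + 1/3 + 4/6 + 4/5 + 1/3 + 2/5 + 3/5 + 3/3 + 2/3 + 3/4 + 3/4 + 1/2 + 0/2 + 3/4 + 1/2 + 1/1 + 1/1 = 194/15; mean = 194/15 ÷ 24 = 97/180 = 0.538888… → 0.539.

0.539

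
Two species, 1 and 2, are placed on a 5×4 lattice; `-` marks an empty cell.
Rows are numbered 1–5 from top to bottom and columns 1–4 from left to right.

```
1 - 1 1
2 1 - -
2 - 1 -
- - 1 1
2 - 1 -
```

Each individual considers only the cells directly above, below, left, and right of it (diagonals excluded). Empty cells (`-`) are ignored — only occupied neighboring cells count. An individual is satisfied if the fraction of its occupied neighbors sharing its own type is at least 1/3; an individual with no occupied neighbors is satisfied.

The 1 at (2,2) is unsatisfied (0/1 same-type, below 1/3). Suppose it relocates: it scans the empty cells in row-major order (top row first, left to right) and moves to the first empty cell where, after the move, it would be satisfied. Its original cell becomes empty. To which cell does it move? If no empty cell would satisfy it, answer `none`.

Vacating (2,2). Empty cells in order:
  (1,2): 2/2 same-type → satisfied — stop here.

(1,2)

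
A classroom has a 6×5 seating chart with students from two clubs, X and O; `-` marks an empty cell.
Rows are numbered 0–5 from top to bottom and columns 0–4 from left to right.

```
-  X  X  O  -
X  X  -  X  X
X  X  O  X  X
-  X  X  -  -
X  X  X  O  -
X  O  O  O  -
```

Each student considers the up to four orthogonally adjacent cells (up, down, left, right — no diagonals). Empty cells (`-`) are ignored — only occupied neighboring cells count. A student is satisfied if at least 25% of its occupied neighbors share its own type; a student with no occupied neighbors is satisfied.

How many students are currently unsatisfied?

2

(0,1)X 2/2 ok
(0,2)X 1/2 ok
(0,3)O 0/2 unhappy
(1,0)X 2/2 ok
(1,1)X 3/3 ok
(1,3)X 2/3 ok
(1,4)X 2/2 ok
(2,0)X 2/2 ok
(2,1)X 3/4 ok
(2,2)O 0/3 unhappy
(2,3)X 2/3 ok
(2,4)X 2/2 ok
(3,1)X 3/3 ok
(3,2)X 2/3 ok
(4,0)X 2/2 ok
(4,1)X 3/4 ok
(4,2)X 2/4 ok
(4,3)O 1/2 ok
(5,0)X 1/2 ok
(5,1)O 1/3 ok
(5,2)O 2/3 ok
(5,3)O 2/2 ok
Unsatisfied: (0,3), (2,2) — 2 in total.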